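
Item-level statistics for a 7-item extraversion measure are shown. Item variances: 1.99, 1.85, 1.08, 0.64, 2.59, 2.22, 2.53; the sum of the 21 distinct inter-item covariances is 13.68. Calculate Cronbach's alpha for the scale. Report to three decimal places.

sum of item variances = 1.99 + 1.85 + 1.08 + 0.64 + 2.59 + 2.22 + 2.53 = 12.90
Sum of distinct covariances = 13.68
σ²_T = sum of item variances + 2·Σcov = 12.90 + 2 × 13.68 = 40.26
α = (7/6)·(1 − 12.90/40.26) = 0.793

α = 0.793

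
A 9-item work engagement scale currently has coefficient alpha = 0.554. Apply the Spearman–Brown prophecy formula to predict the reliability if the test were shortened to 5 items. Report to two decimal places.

Length factor m = 5/9 = 0.5556
α' = m·α / (1 − (1−m)·α)
   = 5/9 × 0.554 / (1 − (1 − 5/9) × 0.554)
   = 0.3078 / 0.7538 = 0.41

predicted reliability = 0.41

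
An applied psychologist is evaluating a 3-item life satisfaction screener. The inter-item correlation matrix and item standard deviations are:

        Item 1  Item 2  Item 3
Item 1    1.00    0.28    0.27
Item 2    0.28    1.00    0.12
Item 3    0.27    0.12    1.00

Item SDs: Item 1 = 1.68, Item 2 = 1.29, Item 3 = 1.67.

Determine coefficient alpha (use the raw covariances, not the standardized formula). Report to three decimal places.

Σσ²ᵢ = 1.68² + 1.29² + 1.67² = 7.2754
Covariances σ_ij = r_ij · s_i · s_j:
  σ(Item 1,Item 2) = 0.28 × 1.68 × 1.29 = 0.6068
  σ(Item 1,Item 3) = 0.27 × 1.68 × 1.67 = 0.7575
  σ(Item 2,Item 3) = 0.12 × 1.29 × 1.67 = 0.2585
σ²_T = Σσ²ᵢ + 2·Σσ_ij = 7.2754 + 2 × 1.6228 = 10.5210
α = (3/2)·(1 − 7.2754/10.5210) = 0.463

coefficient alpha = 0.463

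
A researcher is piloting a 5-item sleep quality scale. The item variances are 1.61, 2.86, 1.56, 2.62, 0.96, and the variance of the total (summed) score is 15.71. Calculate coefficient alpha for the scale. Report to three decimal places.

coefficient alpha = 0.485

ΣVar(i) = 1.61 + 2.86 + 1.56 + 2.62 + 0.96 = 9.61
α = (k/(k−1))·(1 − ΣVar(i)/total variance) = (5/4)·(1 − 9.61/15.71) = 0.485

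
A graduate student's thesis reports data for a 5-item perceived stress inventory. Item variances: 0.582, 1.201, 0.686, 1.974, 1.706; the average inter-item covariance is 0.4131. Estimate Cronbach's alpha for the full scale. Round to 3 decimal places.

Cronbach's alpha = 0.717

sum of item variances = 0.582 + 1.201 + 0.686 + 1.974 + 1.706 = 6.149
Sum of the 10 distinct covariances = 10 × 0.4131 = 4.1310
σ²_T = sum of item variances + 2·Σcov = 6.149 + 2 × 4.1310 = 14.4110
α = (5/4)·(1 − 6.149/14.4110) = 0.717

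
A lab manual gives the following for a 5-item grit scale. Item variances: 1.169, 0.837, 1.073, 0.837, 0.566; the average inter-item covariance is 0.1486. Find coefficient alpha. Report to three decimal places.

coefficient alpha = 0.498

sum of item variances = 1.169 + 0.837 + 1.073 + 0.837 + 0.566 = 4.482
Sum of the 10 distinct covariances = 10 × 0.1486 = 1.4860
total variance = sum of item variances + 2·Σcov = 4.482 + 2 × 1.4860 = 7.4540
α = (5/4)·(1 − 4.482/7.4540) = 0.498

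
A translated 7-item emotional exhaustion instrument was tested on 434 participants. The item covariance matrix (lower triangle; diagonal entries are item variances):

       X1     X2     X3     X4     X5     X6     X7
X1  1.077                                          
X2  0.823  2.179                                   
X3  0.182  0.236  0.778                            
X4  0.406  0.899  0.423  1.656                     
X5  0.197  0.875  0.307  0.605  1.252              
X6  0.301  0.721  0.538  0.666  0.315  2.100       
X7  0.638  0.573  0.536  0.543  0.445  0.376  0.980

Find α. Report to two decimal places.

α = 0.79

Σσ²ᵢ = 1.077 + 2.179 + 0.778 + 1.656 + 1.252 + 2.100 + 0.980 = 10.022
Σ_{i<j} σ_ij = 10.605
total variance = 10.022 + 2 × 10.605 = 31.232
α = (k/(k−1))·(1 − Σσ²ᵢ/total variance) = (7/6)·(1 − 10.022/31.232) = 0.79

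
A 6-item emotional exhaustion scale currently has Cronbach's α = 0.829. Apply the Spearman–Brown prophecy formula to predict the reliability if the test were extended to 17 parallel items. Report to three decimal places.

Length factor m = 17/6 = 2.8333
α' = m·α / (1 + (m−1)·α)
   = 17/6 × 0.829 / (1 + (17/6 − 1) × 0.829)
   = 2.3488 / 2.5198 = 0.932

predicted reliability = 0.932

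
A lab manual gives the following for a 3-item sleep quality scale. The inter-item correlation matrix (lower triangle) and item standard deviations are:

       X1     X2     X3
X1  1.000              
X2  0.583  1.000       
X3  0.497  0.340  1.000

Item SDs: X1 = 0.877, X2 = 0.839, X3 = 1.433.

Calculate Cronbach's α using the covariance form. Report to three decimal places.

Σσ²ᵢ = 0.877² + 0.839² + 1.433² = 3.5265
Covariances σ_ij = r_ij · s_i · s_j:
  σ(X1,X2) = 0.583 × 0.877 × 0.839 = 0.4290
  σ(X1,X3) = 0.497 × 0.877 × 1.433 = 0.6246
  σ(X2,X3) = 0.340 × 0.839 × 1.433 = 0.4088
σ²_T = Σσ²ᵢ + 2·Σσ_ij = 3.5265 + 2 × 1.4624 = 6.4513
α = (3/2)·(1 − 3.5265/6.4513) = 0.680

Cronbach's α = 0.680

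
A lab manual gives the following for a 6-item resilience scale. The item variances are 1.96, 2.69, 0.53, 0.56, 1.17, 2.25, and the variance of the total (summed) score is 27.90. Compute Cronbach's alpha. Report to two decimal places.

α = 0.81

ΣVar(i) = 1.96 + 2.69 + 0.53 + 0.56 + 1.17 + 2.25 = 9.16
α = (k/(k−1))·(1 − ΣVar(i)/σ²_T) = (6/5)·(1 − 9.16/27.90) = 0.81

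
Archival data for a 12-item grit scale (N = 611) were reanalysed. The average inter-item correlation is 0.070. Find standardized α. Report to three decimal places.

α = 0.475

Standardized α = k·r̄ / (1 + (k−1)·r̄) = 12 × 0.070 / (1 + 11 × 0.070)
  = 0.8400 / 1.7700 = 0.475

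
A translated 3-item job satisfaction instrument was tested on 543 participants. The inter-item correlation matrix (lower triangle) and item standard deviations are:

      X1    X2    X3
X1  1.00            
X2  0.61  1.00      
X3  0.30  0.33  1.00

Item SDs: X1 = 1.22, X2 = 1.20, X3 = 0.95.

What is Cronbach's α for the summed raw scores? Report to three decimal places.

Σσ²ᵢ = 1.22² + 1.20² + 0.95² = 3.8309
Covariances σ_ij = r_ij · s_i · s_j:
  σ(X1,X2) = 0.61 × 1.22 × 1.20 = 0.8930
  σ(X1,X3) = 0.30 × 1.22 × 0.95 = 0.3477
  σ(X2,X3) = 0.33 × 1.20 × 0.95 = 0.3762
σ²_T = Σσ²ᵢ + 2·Σσ_ij = 3.8309 + 2 × 1.6169 = 7.0647
α = (3/2)·(1 − 3.8309/7.0647) = 0.687

Cronbach's α = 0.687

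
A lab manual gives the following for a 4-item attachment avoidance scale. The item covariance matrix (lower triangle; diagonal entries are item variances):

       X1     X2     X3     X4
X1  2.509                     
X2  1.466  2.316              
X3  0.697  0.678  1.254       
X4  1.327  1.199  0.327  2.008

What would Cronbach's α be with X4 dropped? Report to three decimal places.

Remaining items: X1, X2, X3 (k = 3).
sum of item variances = 2.509 + 2.316 + 1.254 = 6.079
Var(T) = 6.079 + 2 × 2.841 = 11.761
α (item deleted) = (3/2)·(1 − 6.079/11.761) = 0.725

Cronbach's α = 0.725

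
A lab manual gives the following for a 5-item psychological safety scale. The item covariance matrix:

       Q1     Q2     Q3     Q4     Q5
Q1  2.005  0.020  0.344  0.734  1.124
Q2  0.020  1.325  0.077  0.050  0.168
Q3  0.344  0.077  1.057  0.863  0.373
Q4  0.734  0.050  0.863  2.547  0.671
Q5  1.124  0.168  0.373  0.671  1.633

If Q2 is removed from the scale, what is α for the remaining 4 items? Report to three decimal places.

Remaining items: Q1, Q3, Q4, Q5 (k = 4).
Σσᵢ² = 2.005 + 1.057 + 2.547 + 1.633 = 7.242
total variance = 7.242 + 2 × 4.109 = 15.460
α (item deleted) = (4/3)·(1 − 7.242/15.460) = 0.709

α = 0.709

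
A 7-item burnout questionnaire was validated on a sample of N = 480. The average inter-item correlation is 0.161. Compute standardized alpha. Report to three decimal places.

standardized alpha = 0.573

Standardized α = k·r̄ / (1 + (k−1)·r̄) = 7 × 0.161 / (1 + 6 × 0.161)
  = 1.1270 / 1.9660 = 0.573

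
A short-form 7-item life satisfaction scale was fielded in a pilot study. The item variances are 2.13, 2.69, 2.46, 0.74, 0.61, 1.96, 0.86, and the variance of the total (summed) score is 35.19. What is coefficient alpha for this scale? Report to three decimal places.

sum of item variances = 2.13 + 2.69 + 2.46 + 0.74 + 0.61 + 1.96 + 0.86 = 11.45
α = (k/(k−1))·(1 − sum of item variances/total variance) = (7/6)·(1 − 11.45/35.19) = 0.787

coefficient alpha = 0.787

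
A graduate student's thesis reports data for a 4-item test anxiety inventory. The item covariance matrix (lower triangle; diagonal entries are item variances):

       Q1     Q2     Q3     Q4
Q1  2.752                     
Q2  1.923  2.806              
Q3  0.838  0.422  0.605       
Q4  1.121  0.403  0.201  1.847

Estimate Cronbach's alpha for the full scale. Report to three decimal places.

Σσ²ᵢ = 2.752 + 2.806 + 0.605 + 1.847 = 8.010
Sum of the distinct covariances = 4.908
total variance = 8.010 + 2 × 4.908 = 17.826
α = (k/(k−1))·(1 − Σσ²ᵢ/total variance) = (4/3)·(1 − 8.010/17.826) = 0.734

Cronbach's alpha = 0.734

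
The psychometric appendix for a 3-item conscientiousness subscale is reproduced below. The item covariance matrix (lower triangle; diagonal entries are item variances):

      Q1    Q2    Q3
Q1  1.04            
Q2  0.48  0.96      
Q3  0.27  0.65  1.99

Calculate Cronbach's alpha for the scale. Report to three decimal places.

Cronbach's alpha = 0.619

ΣVar(i) = 1.04 + 0.96 + 1.99 = 3.99
Σ_{i<j} σ_ij = 1.40
total variance = 3.99 + 2 × 1.40 = 6.79
α = (k/(k−1))·(1 − ΣVar(i)/total variance) = (3/2)·(1 − 3.99/6.79) = 0.619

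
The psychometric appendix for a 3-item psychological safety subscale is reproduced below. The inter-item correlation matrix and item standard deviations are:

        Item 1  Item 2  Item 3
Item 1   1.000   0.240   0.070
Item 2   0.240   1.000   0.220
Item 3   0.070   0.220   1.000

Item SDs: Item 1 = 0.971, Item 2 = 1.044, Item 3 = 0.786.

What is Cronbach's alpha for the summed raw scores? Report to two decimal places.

Cronbach's alpha = 0.40

Σσ²ᵢ = 0.971² + 1.044² + 0.786² = 2.6506
Covariances σ_ij = r_ij · s_i · s_j:
  σ(Item 1,Item 2) = 0.240 × 0.971 × 1.044 = 0.2433
  σ(Item 1,Item 3) = 0.070 × 0.971 × 0.786 = 0.0534
  σ(Item 2,Item 3) = 0.220 × 1.044 × 0.786 = 0.1805
σ²_T = Σσ²ᵢ + 2·Σσ_ij = 2.6506 + 2 × 0.4772 = 3.6050
α = (3/2)·(1 − 2.6506/3.6050) = 0.40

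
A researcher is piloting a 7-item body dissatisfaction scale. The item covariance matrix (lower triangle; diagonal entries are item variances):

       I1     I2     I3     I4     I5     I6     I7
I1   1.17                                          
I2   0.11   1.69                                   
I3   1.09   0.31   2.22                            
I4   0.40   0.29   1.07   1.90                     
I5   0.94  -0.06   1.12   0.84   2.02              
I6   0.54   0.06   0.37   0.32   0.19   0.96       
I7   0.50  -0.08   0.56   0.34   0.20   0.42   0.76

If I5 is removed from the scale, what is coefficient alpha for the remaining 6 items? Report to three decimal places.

coefficient alpha = 0.710

Remaining items: I1, I2, I3, I4, I6, I7 (k = 6).
Σσ²ᵢ = 1.17 + 1.69 + 2.22 + 1.90 + 0.96 + 0.76 = 8.70
σ²_total = 8.70 + 2 × 6.30 = 21.30
α (item deleted) = (6/5)·(1 − 8.70/21.30) = 0.710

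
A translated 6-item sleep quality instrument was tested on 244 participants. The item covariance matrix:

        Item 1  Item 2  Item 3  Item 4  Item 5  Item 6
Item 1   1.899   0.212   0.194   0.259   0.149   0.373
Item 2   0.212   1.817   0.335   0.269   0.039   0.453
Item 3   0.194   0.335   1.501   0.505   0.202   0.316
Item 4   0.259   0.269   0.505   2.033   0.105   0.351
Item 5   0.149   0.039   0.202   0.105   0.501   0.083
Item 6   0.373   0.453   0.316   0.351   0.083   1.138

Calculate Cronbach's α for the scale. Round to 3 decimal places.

Cronbach's α = 0.557

Σσ²ᵢ = 1.899 + 1.817 + 1.501 + 2.033 + 0.501 + 1.138 = 8.889
Sum of the distinct covariances = 3.845
σ²_T = 8.889 + 2 × 3.845 = 16.579
α = (k/(k−1))·(1 − Σσ²ᵢ/σ²_T) = (6/5)·(1 − 8.889/16.579) = 0.557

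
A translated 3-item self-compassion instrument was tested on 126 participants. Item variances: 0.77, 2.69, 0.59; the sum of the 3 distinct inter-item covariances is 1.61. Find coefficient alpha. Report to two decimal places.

Σσ²ᵢ = 0.77 + 2.69 + 0.59 = 4.05
Sum of distinct covariances = 1.61
σ²_T = Σσ²ᵢ + 2·Σcov = 4.05 + 2 × 1.61 = 7.27
α = (3/2)·(1 − 4.05/7.27) = 0.66

coefficient alpha = 0.66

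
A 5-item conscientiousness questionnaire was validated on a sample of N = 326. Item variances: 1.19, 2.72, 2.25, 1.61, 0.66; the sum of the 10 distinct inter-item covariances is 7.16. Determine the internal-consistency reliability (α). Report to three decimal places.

α = 0.787

Σσᵢ² = 1.19 + 2.72 + 2.25 + 1.61 + 0.66 = 8.43
Sum of distinct covariances = 7.16
σ²_total = Σσᵢ² + 2·Σcov = 8.43 + 2 × 7.16 = 22.75
α = (5/4)·(1 − 8.43/22.75) = 0.787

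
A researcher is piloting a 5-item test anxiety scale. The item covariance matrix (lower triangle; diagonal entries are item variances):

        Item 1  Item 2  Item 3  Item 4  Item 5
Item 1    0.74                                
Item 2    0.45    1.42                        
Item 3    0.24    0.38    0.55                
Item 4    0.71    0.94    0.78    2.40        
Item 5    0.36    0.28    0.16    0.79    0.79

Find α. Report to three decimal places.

α = 0.791

sum of item variances = 0.74 + 1.42 + 0.55 + 2.40 + 0.79 = 5.90
Σ_{i<j} σ_ij = 5.09
total variance = 5.90 + 2 × 5.09 = 16.08
α = (k/(k−1))·(1 − sum of item variances/total variance) = (5/4)·(1 − 5.90/16.08) = 0.791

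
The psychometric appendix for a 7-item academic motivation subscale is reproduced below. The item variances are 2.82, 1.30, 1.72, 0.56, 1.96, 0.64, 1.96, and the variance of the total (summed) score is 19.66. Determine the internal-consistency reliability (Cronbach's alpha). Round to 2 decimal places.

Cronbach's alpha = 0.52

ΣVar(i) = 2.82 + 1.30 + 1.72 + 0.56 + 1.96 + 0.64 + 1.96 = 10.96
α = (k/(k−1))·(1 − ΣVar(i)/σ²_total) = (7/6)·(1 − 10.96/19.66) = 0.52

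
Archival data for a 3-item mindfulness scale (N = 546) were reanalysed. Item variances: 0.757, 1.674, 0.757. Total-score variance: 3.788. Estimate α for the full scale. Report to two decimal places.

α = 0.24

Σσ²ᵢ = 0.757 + 1.674 + 0.757 = 3.188
α = (k/(k−1))·(1 − Σσ²ᵢ/σ²_total) = (3/2)·(1 − 3.188/3.788) = 0.24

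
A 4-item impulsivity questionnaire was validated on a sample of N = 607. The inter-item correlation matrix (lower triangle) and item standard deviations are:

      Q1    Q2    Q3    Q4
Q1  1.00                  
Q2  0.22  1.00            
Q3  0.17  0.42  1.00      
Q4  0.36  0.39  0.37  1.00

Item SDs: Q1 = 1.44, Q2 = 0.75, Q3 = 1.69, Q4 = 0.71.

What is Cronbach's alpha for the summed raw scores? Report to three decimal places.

Σσ²ᵢ = 1.44² + 0.75² + 1.69² + 0.71² = 5.9963
Covariances σ_ij = r_ij · s_i · s_j:
  σ(Q1,Q2) = 0.22 × 1.44 × 0.75 = 0.2376
  σ(Q1,Q3) = 0.17 × 1.44 × 1.69 = 0.4137
  σ(Q1,Q4) = 0.36 × 1.44 × 0.71 = 0.3681
  σ(Q2,Q3) = 0.42 × 0.75 × 1.69 = 0.5323
  σ(Q2,Q4) = 0.39 × 0.75 × 0.71 = 0.2077
  σ(Q3,Q4) = 0.37 × 1.69 × 0.71 = 0.4440
σ²_T = Σσ²ᵢ + 2·Σσ_ij = 5.9963 + 2 × 2.2034 = 10.4031
α = (4/3)·(1 − 5.9963/10.4031) = 0.565

Cronbach's alpha = 0.565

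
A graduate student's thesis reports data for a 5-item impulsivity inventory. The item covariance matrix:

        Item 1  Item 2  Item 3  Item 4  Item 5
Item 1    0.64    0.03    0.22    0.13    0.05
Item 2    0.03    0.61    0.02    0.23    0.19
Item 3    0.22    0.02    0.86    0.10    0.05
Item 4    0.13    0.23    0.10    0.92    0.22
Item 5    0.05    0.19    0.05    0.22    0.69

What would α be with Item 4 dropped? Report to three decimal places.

α = 0.381

Remaining items: Item 1, Item 2, Item 3, Item 5 (k = 4).
ΣVar(i) = 0.64 + 0.61 + 0.86 + 0.69 = 2.80
Var(T) = 2.80 + 2 × 0.56 = 3.92
α (item deleted) = (4/3)·(1 − 2.80/3.92) = 0.381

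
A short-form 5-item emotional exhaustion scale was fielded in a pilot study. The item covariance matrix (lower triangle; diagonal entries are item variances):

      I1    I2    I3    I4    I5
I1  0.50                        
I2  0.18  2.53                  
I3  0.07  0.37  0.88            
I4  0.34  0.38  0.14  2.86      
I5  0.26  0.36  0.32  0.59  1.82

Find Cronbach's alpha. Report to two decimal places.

α = 0.52

Σσ²ᵢ = 0.50 + 2.53 + 0.88 + 2.86 + 1.82 = 8.59
Sum of the distinct covariances = 3.01
σ²_total = 8.59 + 2 × 3.01 = 14.61
α = (k/(k−1))·(1 − Σσ²ᵢ/σ²_total) = (5/4)·(1 − 8.59/14.61) = 0.52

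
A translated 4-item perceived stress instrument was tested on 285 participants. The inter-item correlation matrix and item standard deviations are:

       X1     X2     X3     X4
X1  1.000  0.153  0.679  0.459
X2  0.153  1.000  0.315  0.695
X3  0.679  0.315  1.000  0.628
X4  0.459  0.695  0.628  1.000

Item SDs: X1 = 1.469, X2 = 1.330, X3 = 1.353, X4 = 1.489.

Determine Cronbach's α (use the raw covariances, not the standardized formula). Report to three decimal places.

Σσ²ᵢ = 1.469² + 1.330² + 1.353² + 1.489² = 7.9746
Covariances σ_ij = r_ij · s_i · s_j:
  σ(X1,X2) = 0.153 × 1.469 × 1.330 = 0.2989
  σ(X1,X3) = 0.679 × 1.469 × 1.353 = 1.3496
  σ(X1,X4) = 0.459 × 1.469 × 1.489 = 1.0040
  σ(X2,X3) = 0.315 × 1.330 × 1.353 = 0.5668
  σ(X2,X4) = 0.695 × 1.330 × 1.489 = 1.3764
  σ(X3,X4) = 0.628 × 1.353 × 1.489 = 1.2652
σ²_T = Σσ²ᵢ + 2·Σσ_ij = 7.9746 + 2 × 5.8609 = 19.6964
α = (4/3)·(1 − 7.9746/19.6964) = 0.793

α = 0.793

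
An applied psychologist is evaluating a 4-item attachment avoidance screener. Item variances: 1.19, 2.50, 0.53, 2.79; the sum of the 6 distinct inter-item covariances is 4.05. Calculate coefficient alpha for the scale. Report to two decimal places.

Σσᵢ² = 1.19 + 2.50 + 0.53 + 2.79 = 7.01
Sum of distinct covariances = 4.05
σ²_total = Σσᵢ² + 2·Σcov = 7.01 + 2 × 4.05 = 15.11
α = (4/3)·(1 − 7.01/15.11) = 0.71

α = 0.71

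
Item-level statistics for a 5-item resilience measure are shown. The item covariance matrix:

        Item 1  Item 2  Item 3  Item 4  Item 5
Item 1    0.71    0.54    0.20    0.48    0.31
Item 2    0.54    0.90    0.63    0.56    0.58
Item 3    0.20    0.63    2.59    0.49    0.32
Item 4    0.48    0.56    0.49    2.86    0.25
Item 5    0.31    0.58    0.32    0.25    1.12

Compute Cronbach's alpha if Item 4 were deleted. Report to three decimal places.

α = 0.656

Remaining items: Item 1, Item 2, Item 3, Item 5 (k = 4).
Σσ²ᵢ = 0.71 + 0.90 + 2.59 + 1.12 = 5.32
σ²_T = 5.32 + 2 × 2.58 = 10.48
α (item deleted) = (4/3)·(1 − 5.32/10.48) = 0.656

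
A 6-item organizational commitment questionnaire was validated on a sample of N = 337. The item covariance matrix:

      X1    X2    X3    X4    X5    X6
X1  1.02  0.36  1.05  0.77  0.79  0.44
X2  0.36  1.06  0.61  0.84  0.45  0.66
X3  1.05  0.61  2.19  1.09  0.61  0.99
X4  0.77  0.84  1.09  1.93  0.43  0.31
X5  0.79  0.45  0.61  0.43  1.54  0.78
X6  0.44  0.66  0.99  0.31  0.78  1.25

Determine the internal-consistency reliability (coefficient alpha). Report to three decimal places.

coefficient alpha = 0.832

Σσ²ᵢ = 1.02 + 1.06 + 2.19 + 1.93 + 1.54 + 1.25 = 8.99
Sum of off-diagonal covariances = 10.18
σ²_T = 8.99 + 2 × 10.18 = 29.35
α = (k/(k−1))·(1 − Σσ²ᵢ/σ²_T) = (6/5)·(1 − 8.99/29.35) = 0.832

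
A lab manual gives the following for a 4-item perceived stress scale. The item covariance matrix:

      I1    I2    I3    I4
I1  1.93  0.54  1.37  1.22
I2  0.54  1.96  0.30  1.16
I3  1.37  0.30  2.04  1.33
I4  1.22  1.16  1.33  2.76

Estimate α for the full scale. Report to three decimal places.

α = 0.769

sum of item variances = 1.93 + 1.96 + 2.04 + 2.76 = 8.69
Σ_{i<j} σ_ij = 5.92
σ²_T = 8.69 + 2 × 5.92 = 20.53
α = (k/(k−1))·(1 − sum of item variances/σ²_T) = (4/3)·(1 − 8.69/20.53) = 0.769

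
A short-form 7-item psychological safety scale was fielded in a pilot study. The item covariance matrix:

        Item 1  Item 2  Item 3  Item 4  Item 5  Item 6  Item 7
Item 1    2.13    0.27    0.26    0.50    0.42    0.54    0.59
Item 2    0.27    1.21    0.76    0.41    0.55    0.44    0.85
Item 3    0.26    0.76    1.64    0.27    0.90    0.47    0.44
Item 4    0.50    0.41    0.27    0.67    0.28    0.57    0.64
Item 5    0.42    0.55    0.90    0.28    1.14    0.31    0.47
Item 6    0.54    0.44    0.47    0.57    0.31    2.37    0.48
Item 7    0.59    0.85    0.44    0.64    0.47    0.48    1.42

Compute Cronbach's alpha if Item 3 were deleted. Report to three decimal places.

α = 0.745

Remaining items: Item 1, Item 2, Item 4, Item 5, Item 6, Item 7 (k = 6).
ΣVar(i) = 2.13 + 1.21 + 0.67 + 1.14 + 2.37 + 1.42 = 8.94
Var(T) = 8.94 + 2 × 7.32 = 23.58
α (item deleted) = (6/5)·(1 − 8.94/23.58) = 0.745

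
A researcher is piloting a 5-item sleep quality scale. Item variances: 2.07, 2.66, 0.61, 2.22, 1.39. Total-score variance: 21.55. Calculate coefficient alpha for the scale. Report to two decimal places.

Σσᵢ² = 2.07 + 2.66 + 0.61 + 2.22 + 1.39 = 8.95
α = (k/(k−1))·(1 − Σσᵢ²/Var(T)) = (5/4)·(1 − 8.95/21.55) = 0.73

coefficient alpha = 0.73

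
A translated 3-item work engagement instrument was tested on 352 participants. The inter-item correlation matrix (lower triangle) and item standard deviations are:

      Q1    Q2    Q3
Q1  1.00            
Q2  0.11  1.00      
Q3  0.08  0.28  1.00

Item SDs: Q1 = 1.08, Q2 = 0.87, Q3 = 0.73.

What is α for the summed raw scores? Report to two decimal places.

Σσ²ᵢ = 1.08² + 0.87² + 0.73² = 2.4562
Covariances σ_ij = r_ij · s_i · s_j:
  σ(Q1,Q2) = 0.11 × 1.08 × 0.87 = 0.1034
  σ(Q1,Q3) = 0.08 × 1.08 × 0.73 = 0.0631
  σ(Q2,Q3) = 0.28 × 0.87 × 0.73 = 0.1778
σ²_T = Σσ²ᵢ + 2·Σσ_ij = 2.4562 + 2 × 0.3443 = 3.1448
α = (3/2)·(1 − 2.4562/3.1448) = 0.33

α = 0.33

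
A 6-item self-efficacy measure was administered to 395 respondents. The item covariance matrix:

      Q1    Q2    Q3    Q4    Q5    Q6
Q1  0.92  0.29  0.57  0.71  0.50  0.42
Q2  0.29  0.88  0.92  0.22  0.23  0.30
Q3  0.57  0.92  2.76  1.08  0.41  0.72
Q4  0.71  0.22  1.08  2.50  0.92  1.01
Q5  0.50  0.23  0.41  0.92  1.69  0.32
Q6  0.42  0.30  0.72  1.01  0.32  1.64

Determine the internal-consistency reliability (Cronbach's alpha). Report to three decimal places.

ΣVar(i) = 0.92 + 0.88 + 2.76 + 2.50 + 1.69 + 1.64 = 10.39
Σ_{i<j} σ_ij = 8.62
Var(T) = 10.39 + 2 × 8.62 = 27.63
α = (k/(k−1))·(1 − ΣVar(i)/Var(T)) = (6/5)·(1 − 10.39/27.63) = 0.749

α = 0.749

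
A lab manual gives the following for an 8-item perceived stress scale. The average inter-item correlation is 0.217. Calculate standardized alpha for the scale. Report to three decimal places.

α = 0.689

Standardized α = k·r̄ / (1 + (k−1)·r̄) = 8 × 0.217 / (1 + 7 × 0.217)
  = 1.7360 / 2.5190 = 0.689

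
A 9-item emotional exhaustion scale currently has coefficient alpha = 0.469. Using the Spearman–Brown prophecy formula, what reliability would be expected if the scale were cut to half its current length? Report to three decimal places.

predicted reliability = 0.306

Length factor m = 1/2
α' = m·α / (1 − (1−m)·α)
   = 1/2 × 0.469 / (1 − (1 − 1/2) × 0.469)
   = 0.2345 / 0.7655 = 0.306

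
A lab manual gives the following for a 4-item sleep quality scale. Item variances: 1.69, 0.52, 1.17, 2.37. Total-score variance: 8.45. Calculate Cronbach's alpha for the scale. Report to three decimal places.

Σσᵢ² = 1.69 + 0.52 + 1.17 + 2.37 = 5.75
α = (k/(k−1))·(1 − Σσᵢ²/total variance) = (4/3)·(1 − 5.75/8.45) = 0.426

Cronbach's alpha = 0.426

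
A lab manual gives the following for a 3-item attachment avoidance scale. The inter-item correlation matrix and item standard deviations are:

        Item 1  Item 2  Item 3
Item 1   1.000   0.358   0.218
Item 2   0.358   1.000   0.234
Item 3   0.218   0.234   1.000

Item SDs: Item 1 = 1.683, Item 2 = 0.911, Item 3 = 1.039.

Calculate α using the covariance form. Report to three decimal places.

α = 0.490

Σσ²ᵢ = 1.683² + 0.911² + 1.039² = 4.7419
Covariances σ_ij = r_ij · s_i · s_j:
  σ(Item 1,Item 2) = 0.358 × 1.683 × 0.911 = 0.5489
  σ(Item 1,Item 3) = 0.218 × 1.683 × 1.039 = 0.3812
  σ(Item 2,Item 3) = 0.234 × 0.911 × 1.039 = 0.2215
σ²_T = Σσ²ᵢ + 2·Σσ_ij = 4.7419 + 2 × 1.1516 = 7.0451
α = (3/2)·(1 − 4.7419/7.0451) = 0.490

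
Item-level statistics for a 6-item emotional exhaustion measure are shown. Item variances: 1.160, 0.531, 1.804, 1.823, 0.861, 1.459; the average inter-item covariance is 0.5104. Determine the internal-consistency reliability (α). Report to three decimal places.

ΣVar(i) = 1.160 + 0.531 + 1.804 + 1.823 + 0.861 + 1.459 = 7.638
Sum of the 15 distinct covariances = 15 × 0.5104 = 7.6560
Var(T) = ΣVar(i) + 2·Σcov = 7.638 + 2 × 7.6560 = 22.9500
α = (6/5)·(1 − 7.638/22.9500) = 0.801

α = 0.801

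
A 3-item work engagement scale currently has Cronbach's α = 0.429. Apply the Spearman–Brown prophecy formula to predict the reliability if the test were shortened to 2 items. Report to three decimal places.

Length factor m = 2/3 = 0.6667
α' = m·α / (1 − (1−m)·α)
   = 2/3 × 0.429 / (1 − (1 − 2/3) × 0.429)
   = 0.2860 / 0.8570 = 0.334

predicted reliability = 0.334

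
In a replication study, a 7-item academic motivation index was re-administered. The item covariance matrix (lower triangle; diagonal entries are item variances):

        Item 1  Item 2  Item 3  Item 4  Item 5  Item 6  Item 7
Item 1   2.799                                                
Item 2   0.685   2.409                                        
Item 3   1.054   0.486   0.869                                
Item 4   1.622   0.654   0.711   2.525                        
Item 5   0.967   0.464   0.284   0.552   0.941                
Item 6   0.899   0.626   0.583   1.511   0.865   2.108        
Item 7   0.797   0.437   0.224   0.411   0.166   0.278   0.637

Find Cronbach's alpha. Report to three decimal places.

Cronbach's alpha = 0.816

ΣVar(i) = 2.799 + 2.409 + 0.869 + 2.525 + 0.941 + 2.108 + 0.637 = 12.288
Σ_{i<j} σ_ij = 14.276
total variance = 12.288 + 2 × 14.276 = 40.840
α = (k/(k−1))·(1 − ΣVar(i)/total variance) = (7/6)·(1 − 12.288/40.840) = 0.816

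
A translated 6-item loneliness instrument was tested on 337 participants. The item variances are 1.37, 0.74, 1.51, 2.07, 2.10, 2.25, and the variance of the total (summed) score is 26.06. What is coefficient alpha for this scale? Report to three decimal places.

α = 0.738

Σσᵢ² = 1.37 + 0.74 + 1.51 + 2.07 + 2.10 + 2.25 = 10.04
α = (k/(k−1))·(1 − Σσᵢ²/total variance) = (6/5)·(1 − 10.04/26.06) = 0.738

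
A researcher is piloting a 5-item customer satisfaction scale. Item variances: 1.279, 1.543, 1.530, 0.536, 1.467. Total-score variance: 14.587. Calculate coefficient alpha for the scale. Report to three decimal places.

coefficient alpha = 0.705

ΣVar(i) = 1.279 + 1.543 + 1.530 + 0.536 + 1.467 = 6.355
α = (k/(k−1))·(1 − ΣVar(i)/total variance) = (5/4)·(1 − 6.355/14.587) = 0.705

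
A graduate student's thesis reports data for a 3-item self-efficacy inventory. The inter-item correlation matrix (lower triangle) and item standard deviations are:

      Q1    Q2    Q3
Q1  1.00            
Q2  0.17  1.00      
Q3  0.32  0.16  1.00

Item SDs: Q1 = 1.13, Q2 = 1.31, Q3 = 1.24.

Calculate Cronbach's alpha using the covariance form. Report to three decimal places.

Cronbach's alpha = 0.446

Σσ²ᵢ = 1.13² + 1.31² + 1.24² = 4.5306
Covariances σ_ij = r_ij · s_i · s_j:
  σ(Q1,Q2) = 0.17 × 1.13 × 1.31 = 0.2517
  σ(Q1,Q3) = 0.32 × 1.13 × 1.24 = 0.4484
  σ(Q2,Q3) = 0.16 × 1.31 × 1.24 = 0.2599
σ²_T = Σσ²ᵢ + 2·Σσ_ij = 4.5306 + 2 × 0.9600 = 6.4506
α = (3/2)·(1 − 4.5306/6.4506) = 0.446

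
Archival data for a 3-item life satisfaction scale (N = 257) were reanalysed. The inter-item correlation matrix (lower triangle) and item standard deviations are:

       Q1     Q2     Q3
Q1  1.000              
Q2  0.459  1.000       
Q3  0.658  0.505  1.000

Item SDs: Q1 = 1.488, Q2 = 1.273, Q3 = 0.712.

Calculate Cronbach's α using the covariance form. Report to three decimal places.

Σσ²ᵢ = 1.488² + 1.273² + 0.712² = 4.3416
Covariances σ_ij = r_ij · s_i · s_j:
  σ(Q1,Q2) = 0.459 × 1.488 × 1.273 = 0.8694
  σ(Q1,Q3) = 0.658 × 1.488 × 0.712 = 0.6971
  σ(Q2,Q3) = 0.505 × 1.273 × 0.712 = 0.4577
σ²_T = Σσ²ᵢ + 2·Σσ_ij = 4.3416 + 2 × 2.0242 = 8.3900
α = (3/2)·(1 − 4.3416/8.3900) = 0.724

Cronbach's α = 0.724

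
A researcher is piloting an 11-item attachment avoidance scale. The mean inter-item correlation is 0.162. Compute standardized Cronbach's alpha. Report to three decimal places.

Standardized α = k·r̄ / (1 + (k−1)·r̄) = 11 × 0.162 / (1 + 10 × 0.162)
  = 1.7820 / 2.6200 = 0.680

α = 0.680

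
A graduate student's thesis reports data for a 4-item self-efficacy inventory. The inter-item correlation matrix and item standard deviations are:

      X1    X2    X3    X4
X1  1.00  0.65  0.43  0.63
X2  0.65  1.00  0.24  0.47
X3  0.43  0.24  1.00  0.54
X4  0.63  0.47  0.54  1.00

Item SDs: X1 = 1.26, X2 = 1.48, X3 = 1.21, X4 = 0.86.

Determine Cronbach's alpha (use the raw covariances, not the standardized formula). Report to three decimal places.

Σσ²ᵢ = 1.26² + 1.48² + 1.21² + 0.86² = 5.9817
Covariances σ_ij = r_ij · s_i · s_j:
  σ(X1,X2) = 0.65 × 1.26 × 1.48 = 1.2121
  σ(X1,X3) = 0.43 × 1.26 × 1.21 = 0.6556
  σ(X1,X4) = 0.63 × 1.26 × 0.86 = 0.6827
  σ(X2,X3) = 0.24 × 1.48 × 1.21 = 0.4298
  σ(X2,X4) = 0.47 × 1.48 × 0.86 = 0.5982
  σ(X3,X4) = 0.54 × 1.21 × 0.86 = 0.5619
σ²_T = Σσ²ᵢ + 2·Σσ_ij = 5.9817 + 2 × 4.1403 = 14.2623
α = (4/3)·(1 − 5.9817/14.2623) = 0.774

Cronbach's alpha = 0.774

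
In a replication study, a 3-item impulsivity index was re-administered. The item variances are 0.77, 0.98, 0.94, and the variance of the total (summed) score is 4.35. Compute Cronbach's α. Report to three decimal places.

Cronbach's α = 0.572

sum of item variances = 0.77 + 0.98 + 0.94 = 2.69
α = (k/(k−1))·(1 − sum of item variances/σ²_total) = (3/2)·(1 − 2.69/4.35) = 0.572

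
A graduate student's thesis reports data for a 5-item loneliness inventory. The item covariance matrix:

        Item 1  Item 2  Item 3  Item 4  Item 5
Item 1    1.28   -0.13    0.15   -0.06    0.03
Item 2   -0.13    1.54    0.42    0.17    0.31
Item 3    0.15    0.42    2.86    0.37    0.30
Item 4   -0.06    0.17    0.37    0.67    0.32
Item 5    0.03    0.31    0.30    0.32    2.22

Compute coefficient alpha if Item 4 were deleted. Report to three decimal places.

Remaining items: Item 1, Item 2, Item 3, Item 5 (k = 4).
ΣVar(i) = 1.28 + 1.54 + 2.86 + 2.22 = 7.90
total variance = 7.90 + 2 × 1.08 = 10.06
α (item deleted) = (4/3)·(1 − 7.90/10.06) = 0.286

α = 0.286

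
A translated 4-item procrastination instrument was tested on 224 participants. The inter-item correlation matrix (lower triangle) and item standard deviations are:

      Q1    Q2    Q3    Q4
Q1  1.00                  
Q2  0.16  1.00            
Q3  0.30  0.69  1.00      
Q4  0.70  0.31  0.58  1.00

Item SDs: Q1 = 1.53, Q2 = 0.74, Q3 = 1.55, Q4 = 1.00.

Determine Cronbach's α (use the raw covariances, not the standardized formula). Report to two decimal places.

Σσ²ᵢ = 1.53² + 0.74² + 1.55² + 1.00² = 6.2910
Covariances σ_ij = r_ij · s_i · s_j:
  σ(Q1,Q2) = 0.16 × 1.53 × 0.74 = 0.1812
  σ(Q1,Q3) = 0.30 × 1.53 × 1.55 = 0.7114
  σ(Q1,Q4) = 0.70 × 1.53 × 1.00 = 1.0710
  σ(Q2,Q3) = 0.69 × 0.74 × 1.55 = 0.7914
  σ(Q2,Q4) = 0.31 × 0.74 × 1.00 = 0.2294
  σ(Q3,Q4) = 0.58 × 1.55 × 1.00 = 0.8990
σ²_T = Σσ²ᵢ + 2·Σσ_ij = 6.2910 + 2 × 3.8834 = 14.0578
α = (4/3)·(1 − 6.2910/14.0578) = 0.74

Cronbach's α = 0.74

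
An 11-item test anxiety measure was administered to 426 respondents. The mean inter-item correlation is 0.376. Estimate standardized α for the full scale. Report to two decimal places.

Standardized α = k·r̄ / (1 + (k−1)·r̄) = 11 × 0.376 / (1 + 10 × 0.376)
  = 4.1360 / 4.7600 = 0.87

standardized α = 0.87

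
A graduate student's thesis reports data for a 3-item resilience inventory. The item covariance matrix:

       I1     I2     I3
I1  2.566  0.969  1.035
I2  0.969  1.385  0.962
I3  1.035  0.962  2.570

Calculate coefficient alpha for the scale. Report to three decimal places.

α = 0.715

ΣVar(i) = 2.566 + 1.385 + 2.570 = 6.521
Σ_{i<j} σ_ij = 2.966
σ²_T = 6.521 + 2 × 2.966 = 12.453
α = (k/(k−1))·(1 − ΣVar(i)/σ²_T) = (3/2)·(1 − 6.521/12.453) = 0.715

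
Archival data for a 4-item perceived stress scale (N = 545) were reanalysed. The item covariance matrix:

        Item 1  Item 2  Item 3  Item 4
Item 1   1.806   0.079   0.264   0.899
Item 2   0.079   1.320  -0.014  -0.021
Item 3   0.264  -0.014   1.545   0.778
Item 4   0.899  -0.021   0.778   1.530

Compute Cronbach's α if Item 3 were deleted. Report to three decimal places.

α = 0.437

Remaining items: Item 1, Item 2, Item 4 (k = 3).
sum of item variances = 1.806 + 1.320 + 1.530 = 4.656
σ²_T = 4.656 + 2 × 0.957 = 6.570
α (item deleted) = (3/2)·(1 − 4.656/6.570) = 0.437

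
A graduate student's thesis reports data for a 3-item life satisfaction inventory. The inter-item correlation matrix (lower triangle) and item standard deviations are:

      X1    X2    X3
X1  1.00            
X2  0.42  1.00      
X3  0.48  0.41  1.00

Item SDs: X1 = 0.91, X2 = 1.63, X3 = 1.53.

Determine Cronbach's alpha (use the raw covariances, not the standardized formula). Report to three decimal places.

Cronbach's alpha = 0.664

Σσ²ᵢ = 0.91² + 1.63² + 1.53² = 5.8259
Covariances σ_ij = r_ij · s_i · s_j:
  σ(X1,X2) = 0.42 × 0.91 × 1.63 = 0.6230
  σ(X1,X3) = 0.48 × 0.91 × 1.53 = 0.6683
  σ(X2,X3) = 0.41 × 1.63 × 1.53 = 1.0225
σ²_T = Σσ²ᵢ + 2·Σσ_ij = 5.8259 + 2 × 2.3138 = 10.4535
α = (3/2)·(1 − 5.8259/10.4535) = 0.664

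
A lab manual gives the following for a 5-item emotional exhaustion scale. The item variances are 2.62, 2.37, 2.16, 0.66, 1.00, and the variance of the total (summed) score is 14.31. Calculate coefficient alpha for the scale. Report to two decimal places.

coefficient alpha = 0.48

Σσ²ᵢ = 2.62 + 2.37 + 2.16 + 0.66 + 1.00 = 8.81
α = (k/(k−1))·(1 − Σσ²ᵢ/σ²_T) = (5/4)·(1 − 8.81/14.31) = 0.48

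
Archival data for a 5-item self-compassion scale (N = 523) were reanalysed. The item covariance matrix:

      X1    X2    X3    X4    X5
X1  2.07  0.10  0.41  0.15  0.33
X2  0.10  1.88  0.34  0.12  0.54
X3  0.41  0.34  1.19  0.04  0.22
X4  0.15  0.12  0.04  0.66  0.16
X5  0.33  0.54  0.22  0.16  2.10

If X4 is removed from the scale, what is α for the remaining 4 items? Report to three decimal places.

α = 0.465

Remaining items: X1, X2, X3, X5 (k = 4).
ΣVar(i) = 2.07 + 1.88 + 1.19 + 2.10 = 7.24
total variance = 7.24 + 2 × 1.94 = 11.12
α (item deleted) = (4/3)·(1 − 7.24/11.12) = 0.465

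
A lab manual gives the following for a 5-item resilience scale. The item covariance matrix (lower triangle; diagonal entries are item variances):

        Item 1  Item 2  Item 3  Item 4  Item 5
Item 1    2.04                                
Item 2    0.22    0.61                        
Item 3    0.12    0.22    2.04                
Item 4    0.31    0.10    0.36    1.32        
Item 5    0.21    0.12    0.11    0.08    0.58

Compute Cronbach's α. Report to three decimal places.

ΣVar(i) = 2.04 + 0.61 + 2.04 + 1.32 + 0.58 = 6.59
Sum of off-diagonal covariances = 1.85
σ²_T = 6.59 + 2 × 1.85 = 10.29
α = (k/(k−1))·(1 − ΣVar(i)/σ²_T) = (5/4)·(1 − 6.59/10.29) = 0.449

Cronbach's α = 0.449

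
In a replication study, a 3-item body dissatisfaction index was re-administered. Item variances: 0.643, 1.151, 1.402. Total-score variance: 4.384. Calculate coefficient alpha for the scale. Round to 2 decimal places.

sum of item variances = 0.643 + 1.151 + 1.402 = 3.196
α = (k/(k−1))·(1 − sum of item variances/Var(T)) = (3/2)·(1 − 3.196/4.384) = 0.41

coefficient alpha = 0.41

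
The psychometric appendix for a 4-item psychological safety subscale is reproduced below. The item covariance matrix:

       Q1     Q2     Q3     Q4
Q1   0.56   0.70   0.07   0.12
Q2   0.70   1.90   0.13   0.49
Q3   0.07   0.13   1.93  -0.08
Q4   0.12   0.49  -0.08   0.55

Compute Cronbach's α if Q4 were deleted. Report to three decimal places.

Remaining items: Q1, Q2, Q3 (k = 3).
Σσ²ᵢ = 0.56 + 1.90 + 1.93 = 4.39
total variance = 4.39 + 2 × 0.90 = 6.19
α (item deleted) = (3/2)·(1 − 4.39/6.19) = 0.436

α = 0.436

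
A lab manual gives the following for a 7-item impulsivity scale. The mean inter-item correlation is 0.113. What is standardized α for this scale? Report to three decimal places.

Standardized α = k·r̄ / (1 + (k−1)·r̄) = 7 × 0.113 / (1 + 6 × 0.113)
  = 0.7910 / 1.6780 = 0.471

α = 0.471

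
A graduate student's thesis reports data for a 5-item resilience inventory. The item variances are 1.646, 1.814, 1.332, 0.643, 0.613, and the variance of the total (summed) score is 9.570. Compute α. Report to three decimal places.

α = 0.460

sum of item variances = 1.646 + 1.814 + 1.332 + 0.643 + 0.613 = 6.048
α = (k/(k−1))·(1 − sum of item variances/total variance) = (5/4)·(1 − 6.048/9.570) = 0.460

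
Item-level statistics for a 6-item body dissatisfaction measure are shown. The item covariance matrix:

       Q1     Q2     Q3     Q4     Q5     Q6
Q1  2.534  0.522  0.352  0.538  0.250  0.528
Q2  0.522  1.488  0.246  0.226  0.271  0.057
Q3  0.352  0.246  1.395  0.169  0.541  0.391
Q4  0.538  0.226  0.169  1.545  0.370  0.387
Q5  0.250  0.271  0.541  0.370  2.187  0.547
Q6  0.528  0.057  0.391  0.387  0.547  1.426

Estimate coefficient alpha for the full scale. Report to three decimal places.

α = 0.606

Σσᵢ² = 2.534 + 1.488 + 1.395 + 1.545 + 2.187 + 1.426 = 10.575
Sum of the distinct covariances = 5.395
total variance = 10.575 + 2 × 5.395 = 21.365
α = (k/(k−1))·(1 − Σσᵢ²/total variance) = (6/5)·(1 − 10.575/21.365) = 0.606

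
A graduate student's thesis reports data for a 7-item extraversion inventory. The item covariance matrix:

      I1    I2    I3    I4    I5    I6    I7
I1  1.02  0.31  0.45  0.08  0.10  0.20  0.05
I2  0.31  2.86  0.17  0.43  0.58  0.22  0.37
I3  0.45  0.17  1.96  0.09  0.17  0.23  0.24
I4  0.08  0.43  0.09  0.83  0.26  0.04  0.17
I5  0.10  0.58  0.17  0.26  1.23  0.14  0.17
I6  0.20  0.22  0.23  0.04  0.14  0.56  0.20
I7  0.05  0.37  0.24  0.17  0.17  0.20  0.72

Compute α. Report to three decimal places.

α = 0.588

Σσ²ᵢ = 1.02 + 2.86 + 1.96 + 0.83 + 1.23 + 0.56 + 0.72 = 9.18
Σ_{i<j} σ_ij = 4.67
σ²_total = 9.18 + 2 × 4.67 = 18.52
α = (k/(k−1))·(1 − Σσ²ᵢ/σ²_total) = (7/6)·(1 − 9.18/18.52) = 0.588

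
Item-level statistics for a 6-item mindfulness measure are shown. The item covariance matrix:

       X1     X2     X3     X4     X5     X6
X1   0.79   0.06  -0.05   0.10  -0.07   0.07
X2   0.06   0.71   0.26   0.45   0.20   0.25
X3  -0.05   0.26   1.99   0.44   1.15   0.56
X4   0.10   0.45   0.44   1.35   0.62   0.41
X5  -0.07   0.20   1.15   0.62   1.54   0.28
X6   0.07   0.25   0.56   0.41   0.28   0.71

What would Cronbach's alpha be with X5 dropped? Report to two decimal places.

Cronbach's alpha = 0.60

Remaining items: X1, X2, X3, X4, X6 (k = 5).
Σσᵢ² = 0.79 + 0.71 + 1.99 + 1.35 + 0.71 = 5.55
σ²_T = 5.55 + 2 × 2.55 = 10.65
α (item deleted) = (5/4)·(1 − 5.55/10.65) = 0.60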